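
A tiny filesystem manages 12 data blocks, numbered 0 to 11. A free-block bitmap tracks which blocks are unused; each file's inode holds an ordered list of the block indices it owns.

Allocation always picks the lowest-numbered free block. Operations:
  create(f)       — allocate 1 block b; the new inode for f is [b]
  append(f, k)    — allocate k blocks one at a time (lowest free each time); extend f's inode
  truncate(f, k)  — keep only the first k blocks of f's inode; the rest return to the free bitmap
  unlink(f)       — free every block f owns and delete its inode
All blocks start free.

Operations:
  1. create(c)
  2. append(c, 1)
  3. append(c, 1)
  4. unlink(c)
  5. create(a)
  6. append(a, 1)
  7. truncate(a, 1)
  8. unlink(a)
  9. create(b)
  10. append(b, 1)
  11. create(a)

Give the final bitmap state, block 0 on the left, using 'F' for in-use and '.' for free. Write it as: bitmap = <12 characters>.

bitmap = FFF.........

after create(c) → c:[0]  free=[F...........]
after append(c, 1) → c:[0, 1]  free=[FF..........]
after append(c, 1) → c:[0, 1, 2]  free=[FFF.........]
after unlink(c) →   free=[............]
after create(a) → a:[0]  free=[F...........]
after append(a, 1) → a:[0, 1]  free=[FF..........]
after truncate(a, 1) → a:[0]  free=[F...........]
after unlink(a) →   free=[............]
after create(b) → b:[0]  free=[F...........]
after append(b, 1) → b:[0, 1]  free=[FF..........]
after create(a) → a:[2], b:[0, 1]  free=[FFF.........]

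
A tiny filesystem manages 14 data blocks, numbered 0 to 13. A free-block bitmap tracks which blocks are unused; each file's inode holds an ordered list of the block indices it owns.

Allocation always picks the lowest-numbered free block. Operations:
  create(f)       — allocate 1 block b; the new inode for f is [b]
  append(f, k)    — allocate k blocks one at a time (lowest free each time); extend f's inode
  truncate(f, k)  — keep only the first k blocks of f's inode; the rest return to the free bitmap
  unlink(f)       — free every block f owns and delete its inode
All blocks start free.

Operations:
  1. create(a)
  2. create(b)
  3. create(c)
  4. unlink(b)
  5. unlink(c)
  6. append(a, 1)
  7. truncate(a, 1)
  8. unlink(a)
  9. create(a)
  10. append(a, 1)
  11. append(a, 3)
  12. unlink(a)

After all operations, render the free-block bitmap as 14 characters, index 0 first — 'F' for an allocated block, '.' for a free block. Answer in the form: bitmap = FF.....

bitmap = ..............

after create(a) → a:[0]  free=[F.............]
after create(b) → a:[0], b:[1]  free=[FF............]
after create(c) → a:[0], b:[1], c:[2]  free=[FFF...........]
after unlink(b) → a:[0], c:[2]  free=[F.F...........]
after unlink(c) → a:[0]  free=[F.............]
after append(a, 1) → a:[0, 1]  free=[FF............]
after truncate(a, 1) → a:[0]  free=[F.............]
after unlink(a) →   free=[..............]
after create(a) → a:[0]  free=[F.............]
after append(a, 1) → a:[0, 1]  free=[FF............]
after append(a, 3) → a:[0, 1, 2, 3, 4]  free=[FFFFF.........]
after unlink(a) →   free=[..............]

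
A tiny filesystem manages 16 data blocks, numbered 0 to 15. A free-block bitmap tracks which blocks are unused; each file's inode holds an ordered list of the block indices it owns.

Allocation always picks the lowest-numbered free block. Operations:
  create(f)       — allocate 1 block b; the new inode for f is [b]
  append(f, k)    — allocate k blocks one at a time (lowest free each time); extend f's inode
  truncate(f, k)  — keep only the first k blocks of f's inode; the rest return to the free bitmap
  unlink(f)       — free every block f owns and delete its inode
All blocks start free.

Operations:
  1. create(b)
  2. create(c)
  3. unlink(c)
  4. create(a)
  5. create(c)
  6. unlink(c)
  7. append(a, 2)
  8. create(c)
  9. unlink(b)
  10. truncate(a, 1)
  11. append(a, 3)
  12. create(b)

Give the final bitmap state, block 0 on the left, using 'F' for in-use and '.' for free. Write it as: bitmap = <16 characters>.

bitmap = FFFFFF..........

create(b): bitmap=F............... | b=[0]
create(c): bitmap=FF.............. | b=[0] c=[1]
unlink(c): bitmap=F............... | b=[0]
create(a): bitmap=FF.............. | a=[1] b=[0]
create(c): bitmap=FFF............. | a=[1] b=[0] c=[2]
unlink(c): bitmap=FF.............. | a=[1] b=[0]
append(a, 2): bitmap=FFFF............ | a=[1, 2, 3] b=[0]
create(c): bitmap=FFFFF........... | a=[1, 2, 3] b=[0] c=[4]
unlink(b): bitmap=.FFFF........... | a=[1, 2, 3] c=[4]
truncate(a, 1): bitmap=.F..F........... | a=[1] c=[4]
append(a, 3): bitmap=FFFFF........... | a=[1, 0, 2, 3] c=[4]
create(b): bitmap=FFFFFF.......... | a=[1, 0, 2, 3] b=[5] c=[4]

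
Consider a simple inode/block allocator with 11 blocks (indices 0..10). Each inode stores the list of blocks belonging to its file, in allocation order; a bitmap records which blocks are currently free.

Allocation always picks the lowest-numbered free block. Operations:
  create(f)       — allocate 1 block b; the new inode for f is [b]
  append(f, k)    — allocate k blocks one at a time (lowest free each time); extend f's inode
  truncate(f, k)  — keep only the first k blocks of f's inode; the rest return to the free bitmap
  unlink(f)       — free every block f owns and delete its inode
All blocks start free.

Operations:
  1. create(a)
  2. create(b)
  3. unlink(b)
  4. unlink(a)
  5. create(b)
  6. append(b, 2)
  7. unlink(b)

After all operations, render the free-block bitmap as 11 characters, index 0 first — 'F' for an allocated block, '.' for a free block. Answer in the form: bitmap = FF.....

bitmap = ...........

  1. create(a)  ⇒  F..........  {a→[0]}
  2. create(b)  ⇒  FF.........  {a→[0]; b→[1]}
  3. unlink(b)  ⇒  F..........  {a→[0]}
  4. unlink(a)  ⇒  ...........  {}
  5. create(b)  ⇒  F..........  {b→[0]}
  6. append(b, 2)  ⇒  FFF........  {b→[0, 1, 2]}
  7. unlink(b)  ⇒  ...........  {}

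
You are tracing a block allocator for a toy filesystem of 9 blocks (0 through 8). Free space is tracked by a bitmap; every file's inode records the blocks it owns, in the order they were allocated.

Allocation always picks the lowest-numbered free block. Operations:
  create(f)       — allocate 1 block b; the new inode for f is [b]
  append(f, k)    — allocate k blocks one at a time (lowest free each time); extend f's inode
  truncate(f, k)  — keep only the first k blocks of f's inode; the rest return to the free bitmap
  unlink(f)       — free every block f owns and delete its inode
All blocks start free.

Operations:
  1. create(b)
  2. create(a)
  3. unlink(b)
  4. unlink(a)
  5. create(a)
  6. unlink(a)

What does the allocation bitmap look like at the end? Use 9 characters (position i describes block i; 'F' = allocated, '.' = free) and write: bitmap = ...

[1] create(b) — b=0 (map F........)
[2] create(a) — a=1 b=0 (map FF.......)
[3] unlink(b) — a=1 (map .F.......)
[4] unlink(a) —  (map .........)
[5] create(a) — a=0 (map F........)
[6] unlink(a) —  (map .........)

bitmap = .........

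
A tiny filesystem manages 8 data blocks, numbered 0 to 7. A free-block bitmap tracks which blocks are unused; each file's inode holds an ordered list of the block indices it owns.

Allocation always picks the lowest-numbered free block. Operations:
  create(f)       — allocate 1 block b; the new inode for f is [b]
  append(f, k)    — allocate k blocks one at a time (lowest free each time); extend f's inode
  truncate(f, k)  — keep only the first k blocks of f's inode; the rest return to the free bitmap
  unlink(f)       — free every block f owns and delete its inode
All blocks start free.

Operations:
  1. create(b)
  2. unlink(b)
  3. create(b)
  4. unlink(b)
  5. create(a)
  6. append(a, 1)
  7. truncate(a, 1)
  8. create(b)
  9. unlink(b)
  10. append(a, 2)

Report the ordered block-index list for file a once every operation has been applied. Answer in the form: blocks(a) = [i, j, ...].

[1] create(b) — b=0 (map F.......)
[2] unlink(b) —  (map ........)
[3] create(b) — b=0 (map F.......)
[4] unlink(b) —  (map ........)
[5] create(a) — a=0 (map F.......)
[6] append(a, 1) — a=0,1 (map FF......)
[7] truncate(a, 1) — a=0 (map F.......)
[8] create(b) — a=0 b=1 (map FF......)
[9] unlink(b) — a=0 (map F.......)
[10] append(a, 2) — a=0,1,2 (map FFF.....)

blocks(a) = [0, 1, 2]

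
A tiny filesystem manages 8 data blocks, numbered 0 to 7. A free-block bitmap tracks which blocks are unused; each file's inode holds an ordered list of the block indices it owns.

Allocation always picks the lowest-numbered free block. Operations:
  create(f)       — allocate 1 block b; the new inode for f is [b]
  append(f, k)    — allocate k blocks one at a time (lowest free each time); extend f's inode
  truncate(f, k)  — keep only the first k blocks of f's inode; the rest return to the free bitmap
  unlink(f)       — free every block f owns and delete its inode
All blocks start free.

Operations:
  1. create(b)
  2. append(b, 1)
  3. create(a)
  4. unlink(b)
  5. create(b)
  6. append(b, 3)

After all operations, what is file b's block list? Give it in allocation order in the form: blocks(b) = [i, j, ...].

blocks(b) = [0, 1, 3, 4]

create(b): bitmap=F....... | b=[0]
append(b, 1): bitmap=FF...... | b=[0, 1]
create(a): bitmap=FFF..... | a=[2] b=[0, 1]
unlink(b): bitmap=..F..... | a=[2]
create(b): bitmap=F.F..... | a=[2] b=[0]
append(b, 3): bitmap=FFFFF... | a=[2] b=[0, 1, 3, 4]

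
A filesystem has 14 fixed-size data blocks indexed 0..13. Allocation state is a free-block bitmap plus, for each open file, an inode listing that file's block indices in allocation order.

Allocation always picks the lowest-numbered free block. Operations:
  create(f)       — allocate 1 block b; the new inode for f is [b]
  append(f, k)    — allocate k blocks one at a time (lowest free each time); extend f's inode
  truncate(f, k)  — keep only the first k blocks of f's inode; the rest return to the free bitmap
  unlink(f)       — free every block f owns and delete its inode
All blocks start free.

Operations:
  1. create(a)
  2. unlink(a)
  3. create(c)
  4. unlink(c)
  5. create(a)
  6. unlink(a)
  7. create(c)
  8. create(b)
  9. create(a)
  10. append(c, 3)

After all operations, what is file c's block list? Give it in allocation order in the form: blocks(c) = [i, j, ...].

blocks(c) = [0, 3, 4, 5]

  1. create(a)  ⇒  F.............  {a→[0]}
  2. unlink(a)  ⇒  ..............  {}
  3. create(c)  ⇒  F.............  {c→[0]}
  4. unlink(c)  ⇒  ..............  {}
  5. create(a)  ⇒  F.............  {a→[0]}
  6. unlink(a)  ⇒  ..............  {}
  7. create(c)  ⇒  F.............  {c→[0]}
  8. create(b)  ⇒  FF............  {b→[1]; c→[0]}
  9. create(a)  ⇒  FFF...........  {a→[2]; b→[1]; c→[0]}
  10. append(c, 3)  ⇒  FFFFFF........  {a→[2]; b→[1]; c→[0, 3, 4, 5]}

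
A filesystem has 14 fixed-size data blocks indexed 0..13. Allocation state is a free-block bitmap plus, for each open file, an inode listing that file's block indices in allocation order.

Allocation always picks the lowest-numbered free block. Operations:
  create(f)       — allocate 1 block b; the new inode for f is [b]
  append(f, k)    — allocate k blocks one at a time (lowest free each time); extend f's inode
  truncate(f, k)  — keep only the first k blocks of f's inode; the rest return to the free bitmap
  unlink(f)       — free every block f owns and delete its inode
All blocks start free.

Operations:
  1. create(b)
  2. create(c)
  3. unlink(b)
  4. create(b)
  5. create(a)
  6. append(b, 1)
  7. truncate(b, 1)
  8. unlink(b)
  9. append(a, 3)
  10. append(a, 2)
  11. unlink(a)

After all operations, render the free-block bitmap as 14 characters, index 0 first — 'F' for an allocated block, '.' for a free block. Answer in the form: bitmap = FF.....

  1. create(b)  ⇒  F.............  {b→[0]}
  2. create(c)  ⇒  FF............  {b→[0]; c→[1]}
  3. unlink(b)  ⇒  .F............  {c→[1]}
  4. create(b)  ⇒  FF............  {b→[0]; c→[1]}
  5. create(a)  ⇒  FFF...........  {a→[2]; b→[0]; c→[1]}
  6. append(b, 1)  ⇒  FFFF..........  {a→[2]; b→[0, 3]; c→[1]}
  7. truncate(b, 1)  ⇒  FFF...........  {a→[2]; b→[0]; c→[1]}
  8. unlink(b)  ⇒  .FF...........  {a→[2]; c→[1]}
  9. append(a, 3)  ⇒  FFFFF.........  {a→[2, 0, 3, 4]; c→[1]}
  10. append(a, 2)  ⇒  FFFFFFF.......  {a→[2, 0, 3, 4, 5, 6]; c→[1]}
  11. unlink(a)  ⇒  .F............  {c→[1]}

bitmap = .F............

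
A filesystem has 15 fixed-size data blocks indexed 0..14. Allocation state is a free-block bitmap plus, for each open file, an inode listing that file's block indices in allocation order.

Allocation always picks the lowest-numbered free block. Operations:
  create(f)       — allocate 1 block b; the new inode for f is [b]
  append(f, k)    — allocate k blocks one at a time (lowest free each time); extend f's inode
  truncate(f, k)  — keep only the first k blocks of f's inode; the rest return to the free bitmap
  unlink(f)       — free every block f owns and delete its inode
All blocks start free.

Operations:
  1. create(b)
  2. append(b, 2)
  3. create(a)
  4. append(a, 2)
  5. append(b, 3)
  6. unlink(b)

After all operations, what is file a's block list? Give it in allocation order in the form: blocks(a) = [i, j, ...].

blocks(a) = [3, 4, 5]

after create(b) → b:[0]  free=[F..............]
after append(b, 2) → b:[0, 1, 2]  free=[FFF............]
after create(a) → a:[3], b:[0, 1, 2]  free=[FFFF...........]
after append(a, 2) → a:[3, 4, 5], b:[0, 1, 2]  free=[FFFFFF.........]
after append(b, 3) → a:[3, 4, 5], b:[0, 1, 2, 6, 7, 8]  free=[FFFFFFFFF......]
after unlink(b) → a:[3, 4, 5]  free=[...FFF.........]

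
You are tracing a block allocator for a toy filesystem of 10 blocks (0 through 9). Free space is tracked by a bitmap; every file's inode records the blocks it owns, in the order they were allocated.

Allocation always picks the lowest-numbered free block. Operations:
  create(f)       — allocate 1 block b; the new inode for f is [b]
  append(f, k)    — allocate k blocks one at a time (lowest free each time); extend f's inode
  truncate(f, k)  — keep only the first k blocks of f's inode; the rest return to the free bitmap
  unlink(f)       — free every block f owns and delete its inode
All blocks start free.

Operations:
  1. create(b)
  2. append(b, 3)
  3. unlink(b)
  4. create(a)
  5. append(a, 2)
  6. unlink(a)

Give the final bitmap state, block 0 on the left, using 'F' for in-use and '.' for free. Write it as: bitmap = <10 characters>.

after create(b) → b:[0]  free=[F.........]
after append(b, 3) → b:[0, 1, 2, 3]  free=[FFFF......]
after unlink(b) →   free=[..........]
after create(a) → a:[0]  free=[F.........]
after append(a, 2) → a:[0, 1, 2]  free=[FFF.......]
after unlink(a) →   free=[..........]

bitmap = ..........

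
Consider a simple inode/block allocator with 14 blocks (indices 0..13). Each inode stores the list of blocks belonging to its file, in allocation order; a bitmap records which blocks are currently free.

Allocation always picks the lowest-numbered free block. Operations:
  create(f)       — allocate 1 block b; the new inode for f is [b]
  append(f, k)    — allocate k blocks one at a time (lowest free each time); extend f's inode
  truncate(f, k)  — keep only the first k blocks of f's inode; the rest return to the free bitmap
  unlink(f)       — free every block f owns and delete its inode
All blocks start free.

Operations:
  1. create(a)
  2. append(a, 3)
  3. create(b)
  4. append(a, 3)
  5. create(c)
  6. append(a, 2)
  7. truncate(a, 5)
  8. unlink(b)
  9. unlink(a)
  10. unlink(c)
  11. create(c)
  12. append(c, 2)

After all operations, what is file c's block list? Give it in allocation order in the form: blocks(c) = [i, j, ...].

create(a): bitmap=F............. | a=[0]
append(a, 3): bitmap=FFFF.......... | a=[0, 1, 2, 3]
create(b): bitmap=FFFFF......... | a=[0, 1, 2, 3] b=[4]
append(a, 3): bitmap=FFFFFFFF...... | a=[0, 1, 2, 3, 5, 6, 7] b=[4]
create(c): bitmap=FFFFFFFFF..... | a=[0, 1, 2, 3, 5, 6, 7] b=[4] c=[8]
append(a, 2): bitmap=FFFFFFFFFFF... | a=[0, 1, 2, 3, 5, 6, 7, 9, 10] b=[4] c=[8]
truncate(a, 5): bitmap=FFFFFF..F..... | a=[0, 1, 2, 3, 5] b=[4] c=[8]
unlink(b): bitmap=FFFF.F..F..... | a=[0, 1, 2, 3, 5] c=[8]
unlink(a): bitmap=........F..... | c=[8]
unlink(c): bitmap=.............. | 
create(c): bitmap=F............. | c=[0]
append(c, 2): bitmap=FFF........... | c=[0, 1, 2]

blocks(c) = [0, 1, 2]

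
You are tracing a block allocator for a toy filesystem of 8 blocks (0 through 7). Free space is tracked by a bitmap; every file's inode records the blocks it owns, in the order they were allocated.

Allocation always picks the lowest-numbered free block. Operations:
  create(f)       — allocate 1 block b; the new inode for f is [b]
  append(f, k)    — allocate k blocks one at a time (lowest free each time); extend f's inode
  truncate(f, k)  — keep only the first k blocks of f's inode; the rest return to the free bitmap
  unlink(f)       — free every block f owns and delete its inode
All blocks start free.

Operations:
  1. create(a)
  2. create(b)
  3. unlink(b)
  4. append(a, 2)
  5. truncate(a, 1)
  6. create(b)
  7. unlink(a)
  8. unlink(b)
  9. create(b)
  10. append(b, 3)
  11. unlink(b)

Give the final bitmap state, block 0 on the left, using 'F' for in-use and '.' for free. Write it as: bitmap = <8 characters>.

  1. create(a)  ⇒  F.......  {a→[0]}
  2. create(b)  ⇒  FF......  {a→[0]; b→[1]}
  3. unlink(b)  ⇒  F.......  {a→[0]}
  4. append(a, 2)  ⇒  FFF.....  {a→[0, 1, 2]}
  5. truncate(a, 1)  ⇒  F.......  {a→[0]}
  6. create(b)  ⇒  FF......  {a→[0]; b→[1]}
  7. unlink(a)  ⇒  .F......  {b→[1]}
  8. unlink(b)  ⇒  ........  {}
  9. create(b)  ⇒  F.......  {b→[0]}
  10. append(b, 3)  ⇒  FFFF....  {b→[0, 1, 2, 3]}
  11. unlink(b)  ⇒  ........  {}

bitmap = ........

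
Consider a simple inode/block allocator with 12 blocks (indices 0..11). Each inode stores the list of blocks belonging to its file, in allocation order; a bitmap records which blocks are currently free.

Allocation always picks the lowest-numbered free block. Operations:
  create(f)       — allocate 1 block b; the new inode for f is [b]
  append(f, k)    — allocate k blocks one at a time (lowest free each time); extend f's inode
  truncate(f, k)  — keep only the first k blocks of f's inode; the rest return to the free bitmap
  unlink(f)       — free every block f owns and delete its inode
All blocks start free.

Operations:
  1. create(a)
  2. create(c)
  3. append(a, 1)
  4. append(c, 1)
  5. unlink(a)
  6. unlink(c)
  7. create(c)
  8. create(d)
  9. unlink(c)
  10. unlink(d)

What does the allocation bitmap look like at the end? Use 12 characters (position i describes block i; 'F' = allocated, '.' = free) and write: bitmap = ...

after create(a) → a:[0]  free=[F...........]
after create(c) → a:[0], c:[1]  free=[FF..........]
after append(a, 1) → a:[0, 2], c:[1]  free=[FFF.........]
after append(c, 1) → a:[0, 2], c:[1, 3]  free=[FFFF........]
after unlink(a) → c:[1, 3]  free=[.F.F........]
after unlink(c) →   free=[............]
after create(c) → c:[0]  free=[F...........]
after create(d) → c:[0], d:[1]  free=[FF..........]
after unlink(c) → d:[1]  free=[.F..........]
after unlink(d) →   free=[............]

bitmap = ............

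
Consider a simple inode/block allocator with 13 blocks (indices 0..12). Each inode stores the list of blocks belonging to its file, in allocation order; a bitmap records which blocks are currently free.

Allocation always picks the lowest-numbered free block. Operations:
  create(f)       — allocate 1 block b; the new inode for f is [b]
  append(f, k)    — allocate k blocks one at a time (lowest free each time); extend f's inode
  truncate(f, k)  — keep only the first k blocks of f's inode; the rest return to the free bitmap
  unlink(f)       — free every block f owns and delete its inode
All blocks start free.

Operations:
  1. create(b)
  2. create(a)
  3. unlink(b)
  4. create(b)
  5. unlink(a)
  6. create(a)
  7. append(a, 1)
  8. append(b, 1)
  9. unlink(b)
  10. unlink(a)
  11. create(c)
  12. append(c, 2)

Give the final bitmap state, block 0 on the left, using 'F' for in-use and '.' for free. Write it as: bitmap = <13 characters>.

after create(b) → b:[0]  free=[F............]
after create(a) → a:[1], b:[0]  free=[FF...........]
after unlink(b) → a:[1]  free=[.F...........]
after create(b) → a:[1], b:[0]  free=[FF...........]
after unlink(a) → b:[0]  free=[F............]
after create(a) → a:[1], b:[0]  free=[FF...........]
after append(a, 1) → a:[1, 2], b:[0]  free=[FFF..........]
after append(b, 1) → a:[1, 2], b:[0, 3]  free=[FFFF.........]
after unlink(b) → a:[1, 2]  free=[.FF..........]
after unlink(a) →   free=[.............]
after create(c) → c:[0]  free=[F............]
after append(c, 2) → c:[0, 1, 2]  free=[FFF..........]

bitmap = FFF..........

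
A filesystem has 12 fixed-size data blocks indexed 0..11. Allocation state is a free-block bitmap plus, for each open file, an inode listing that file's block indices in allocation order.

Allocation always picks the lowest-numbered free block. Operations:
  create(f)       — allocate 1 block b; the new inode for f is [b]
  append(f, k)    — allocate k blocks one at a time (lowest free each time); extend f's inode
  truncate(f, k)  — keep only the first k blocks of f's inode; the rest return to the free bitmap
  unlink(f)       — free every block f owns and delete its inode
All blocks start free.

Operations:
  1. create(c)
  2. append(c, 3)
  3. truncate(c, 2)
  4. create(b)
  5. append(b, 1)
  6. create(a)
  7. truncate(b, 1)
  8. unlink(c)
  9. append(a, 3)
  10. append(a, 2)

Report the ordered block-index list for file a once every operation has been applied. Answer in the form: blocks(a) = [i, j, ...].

after create(c) → c:[0]  free=[F...........]
after append(c, 3) → c:[0, 1, 2, 3]  free=[FFFF........]
after truncate(c, 2) → c:[0, 1]  free=[FF..........]
after create(b) → b:[2], c:[0, 1]  free=[FFF.........]
after append(b, 1) → b:[2, 3], c:[0, 1]  free=[FFFF........]
after create(a) → a:[4], b:[2, 3], c:[0, 1]  free=[FFFFF.......]
after truncate(b, 1) → a:[4], b:[2], c:[0, 1]  free=[FFF.F.......]
after unlink(c) → a:[4], b:[2]  free=[..F.F.......]
after append(a, 3) → a:[4, 0, 1, 3], b:[2]  free=[FFFFF.......]
after append(a, 2) → a:[4, 0, 1, 3, 5, 6], b:[2]  free=[FFFFFFF.....]

blocks(a) = [4, 0, 1, 3, 5, 6]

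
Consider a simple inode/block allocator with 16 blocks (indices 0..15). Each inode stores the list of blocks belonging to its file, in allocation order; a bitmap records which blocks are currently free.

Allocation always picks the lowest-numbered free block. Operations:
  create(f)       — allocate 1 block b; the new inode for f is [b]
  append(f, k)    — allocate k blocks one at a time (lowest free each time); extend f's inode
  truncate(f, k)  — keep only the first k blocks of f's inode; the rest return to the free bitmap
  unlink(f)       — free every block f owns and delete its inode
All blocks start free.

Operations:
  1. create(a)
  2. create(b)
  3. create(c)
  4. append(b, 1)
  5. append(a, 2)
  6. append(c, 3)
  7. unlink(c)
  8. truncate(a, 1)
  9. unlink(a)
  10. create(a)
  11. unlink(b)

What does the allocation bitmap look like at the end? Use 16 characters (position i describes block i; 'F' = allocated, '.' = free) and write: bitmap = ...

create(a): bitmap=F............... | a=[0]
create(b): bitmap=FF.............. | a=[0] b=[1]
create(c): bitmap=FFF............. | a=[0] b=[1] c=[2]
append(b, 1): bitmap=FFFF............ | a=[0] b=[1, 3] c=[2]
append(a, 2): bitmap=FFFFFF.......... | a=[0, 4, 5] b=[1, 3] c=[2]
append(c, 3): bitmap=FFFFFFFFF....... | a=[0, 4, 5] b=[1, 3] c=[2, 6, 7, 8]
unlink(c): bitmap=FF.FFF.......... | a=[0, 4, 5] b=[1, 3]
truncate(a, 1): bitmap=FF.F............ | a=[0] b=[1, 3]
unlink(a): bitmap=.F.F............ | b=[1, 3]
create(a): bitmap=FF.F............ | a=[0] b=[1, 3]
unlink(b): bitmap=F............... | a=[0]

bitmap = F...............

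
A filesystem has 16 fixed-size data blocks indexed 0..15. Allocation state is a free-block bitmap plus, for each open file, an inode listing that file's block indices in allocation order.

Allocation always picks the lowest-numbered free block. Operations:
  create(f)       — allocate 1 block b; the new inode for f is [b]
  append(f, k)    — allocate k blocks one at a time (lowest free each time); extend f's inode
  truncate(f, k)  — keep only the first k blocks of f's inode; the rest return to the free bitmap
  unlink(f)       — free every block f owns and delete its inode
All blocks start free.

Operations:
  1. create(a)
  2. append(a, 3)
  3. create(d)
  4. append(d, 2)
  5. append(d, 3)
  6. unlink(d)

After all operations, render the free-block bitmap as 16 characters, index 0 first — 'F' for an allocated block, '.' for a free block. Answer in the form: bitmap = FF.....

[1] create(a) — a=0 (map F...............)
[2] append(a, 3) — a=0,1,2,3 (map FFFF............)
[3] create(d) — a=0,1,2,3 d=4 (map FFFFF...........)
[4] append(d, 2) — a=0,1,2,3 d=4,5,6 (map FFFFFFF.........)
[5] append(d, 3) — a=0,1,2,3 d=4,5,6,7,8,9 (map FFFFFFFFFF......)
[6] unlink(d) — a=0,1,2,3 (map FFFF............)

bitmap = FFFF............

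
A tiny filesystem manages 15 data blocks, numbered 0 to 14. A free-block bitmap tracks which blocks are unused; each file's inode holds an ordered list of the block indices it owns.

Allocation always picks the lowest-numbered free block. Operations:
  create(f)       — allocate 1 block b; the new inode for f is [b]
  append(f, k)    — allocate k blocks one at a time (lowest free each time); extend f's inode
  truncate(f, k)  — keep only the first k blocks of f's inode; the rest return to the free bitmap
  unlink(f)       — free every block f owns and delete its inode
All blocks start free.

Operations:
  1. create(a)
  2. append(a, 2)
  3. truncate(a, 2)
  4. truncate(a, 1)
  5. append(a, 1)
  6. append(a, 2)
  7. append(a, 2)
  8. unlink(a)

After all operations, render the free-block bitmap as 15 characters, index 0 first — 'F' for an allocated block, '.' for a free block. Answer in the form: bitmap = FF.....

bitmap = ...............

after create(a) → a:[0]  free=[F..............]
after append(a, 2) → a:[0, 1, 2]  free=[FFF............]
after truncate(a, 2) → a:[0, 1]  free=[FF.............]
after truncate(a, 1) → a:[0]  free=[F..............]
after append(a, 1) → a:[0, 1]  free=[FF.............]
after append(a, 2) → a:[0, 1, 2, 3]  free=[FFFF...........]
after append(a, 2) → a:[0, 1, 2, 3, 4, 5]  free=[FFFFFF.........]
after unlink(a) →   free=[...............]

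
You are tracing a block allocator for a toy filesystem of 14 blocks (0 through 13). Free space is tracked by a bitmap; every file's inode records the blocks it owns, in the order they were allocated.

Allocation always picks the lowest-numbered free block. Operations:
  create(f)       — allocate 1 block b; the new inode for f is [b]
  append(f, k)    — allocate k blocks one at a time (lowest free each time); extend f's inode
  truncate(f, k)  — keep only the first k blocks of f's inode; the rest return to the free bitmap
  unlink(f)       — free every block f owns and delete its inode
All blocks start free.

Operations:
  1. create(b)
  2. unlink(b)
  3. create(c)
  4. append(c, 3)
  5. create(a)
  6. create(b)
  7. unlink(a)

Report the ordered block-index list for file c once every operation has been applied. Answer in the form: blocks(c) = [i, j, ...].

blocks(c) = [0, 1, 2, 3]

  1. create(b)  ⇒  F.............  {b→[0]}
  2. unlink(b)  ⇒  ..............  {}
  3. create(c)  ⇒  F.............  {c→[0]}
  4. append(c, 3)  ⇒  FFFF..........  {c→[0, 1, 2, 3]}
  5. create(a)  ⇒  FFFFF.........  {a→[4]; c→[0, 1, 2, 3]}
  6. create(b)  ⇒  FFFFFF........  {a→[4]; b→[5]; c→[0, 1, 2, 3]}
  7. unlink(a)  ⇒  FFFF.F........  {b→[5]; c→[0, 1, 2, 3]}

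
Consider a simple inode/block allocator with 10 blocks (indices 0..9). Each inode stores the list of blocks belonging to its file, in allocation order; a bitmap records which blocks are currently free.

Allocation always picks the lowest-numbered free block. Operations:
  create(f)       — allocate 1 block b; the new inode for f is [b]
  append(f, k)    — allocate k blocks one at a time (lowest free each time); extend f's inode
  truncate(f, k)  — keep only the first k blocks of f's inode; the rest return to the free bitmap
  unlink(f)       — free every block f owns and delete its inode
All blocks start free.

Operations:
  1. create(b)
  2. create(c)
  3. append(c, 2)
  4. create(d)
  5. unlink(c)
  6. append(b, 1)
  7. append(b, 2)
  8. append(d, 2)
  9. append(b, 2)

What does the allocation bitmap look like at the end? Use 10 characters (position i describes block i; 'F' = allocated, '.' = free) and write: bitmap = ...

bitmap = FFFFFFFFF.

[1] create(b) — b=0 (map F.........)
[2] create(c) — b=0 c=1 (map FF........)
[3] append(c, 2) — b=0 c=1,2,3 (map FFFF......)
[4] create(d) — b=0 c=1,2,3 d=4 (map FFFFF.....)
[5] unlink(c) — b=0 d=4 (map F...F.....)
[6] append(b, 1) — b=0,1 d=4 (map FF..F.....)
[7] append(b, 2) — b=0,1,2,3 d=4 (map FFFFF.....)
[8] append(d, 2) — b=0,1,2,3 d=4,5,6 (map FFFFFFF...)
[9] append(b, 2) — b=0,1,2,3,7,8 d=4,5,6 (map FFFFFFFFF.)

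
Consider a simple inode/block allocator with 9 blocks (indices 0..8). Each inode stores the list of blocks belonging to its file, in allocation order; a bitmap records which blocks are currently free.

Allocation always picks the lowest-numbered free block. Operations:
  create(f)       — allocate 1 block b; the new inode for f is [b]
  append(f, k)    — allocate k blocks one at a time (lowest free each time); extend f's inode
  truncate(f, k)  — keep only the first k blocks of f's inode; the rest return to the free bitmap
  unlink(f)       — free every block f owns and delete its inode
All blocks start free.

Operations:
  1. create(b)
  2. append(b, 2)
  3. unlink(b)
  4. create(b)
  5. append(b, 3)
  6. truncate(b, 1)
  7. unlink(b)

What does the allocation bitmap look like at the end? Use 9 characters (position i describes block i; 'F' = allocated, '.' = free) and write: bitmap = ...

bitmap = .........

after create(b) → b:[0]  free=[F........]
after append(b, 2) → b:[0, 1, 2]  free=[FFF......]
after unlink(b) →   free=[.........]
after create(b) → b:[0]  free=[F........]
after append(b, 3) → b:[0, 1, 2, 3]  free=[FFFF.....]
after truncate(b, 1) → b:[0]  free=[F........]
after unlink(b) →   free=[.........]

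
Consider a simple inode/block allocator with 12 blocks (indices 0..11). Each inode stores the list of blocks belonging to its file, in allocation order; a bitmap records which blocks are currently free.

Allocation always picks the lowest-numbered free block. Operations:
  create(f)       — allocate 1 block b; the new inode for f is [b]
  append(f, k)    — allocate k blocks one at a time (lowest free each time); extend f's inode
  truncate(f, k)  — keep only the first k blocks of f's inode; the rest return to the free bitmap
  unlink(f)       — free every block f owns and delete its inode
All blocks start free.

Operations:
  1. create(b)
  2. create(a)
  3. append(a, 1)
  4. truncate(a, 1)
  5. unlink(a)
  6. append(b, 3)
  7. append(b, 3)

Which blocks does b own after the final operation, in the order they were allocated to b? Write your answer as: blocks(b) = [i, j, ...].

blocks(b) = [0, 1, 2, 3, 4, 5, 6]

  1. create(b)  ⇒  F...........  {b→[0]}
  2. create(a)  ⇒  FF..........  {a→[1]; b→[0]}
  3. append(a, 1)  ⇒  FFF.........  {a→[1, 2]; b→[0]}
  4. truncate(a, 1)  ⇒  FF..........  {a→[1]; b→[0]}
  5. unlink(a)  ⇒  F...........  {b→[0]}
  6. append(b, 3)  ⇒  FFFF........  {b→[0, 1, 2, 3]}
  7. append(b, 3)  ⇒  FFFFFFF.....  {b→[0, 1, 2, 3, 4, 5, 6]}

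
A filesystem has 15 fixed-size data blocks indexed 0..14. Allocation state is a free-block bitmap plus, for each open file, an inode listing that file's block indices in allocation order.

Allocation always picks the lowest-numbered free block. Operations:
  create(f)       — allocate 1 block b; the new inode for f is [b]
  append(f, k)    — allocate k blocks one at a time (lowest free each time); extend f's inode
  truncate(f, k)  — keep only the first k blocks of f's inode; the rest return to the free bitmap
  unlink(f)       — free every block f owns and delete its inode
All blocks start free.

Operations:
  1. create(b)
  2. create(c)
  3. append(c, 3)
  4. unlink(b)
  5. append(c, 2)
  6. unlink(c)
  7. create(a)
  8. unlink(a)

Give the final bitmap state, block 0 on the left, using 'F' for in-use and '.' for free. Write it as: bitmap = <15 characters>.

bitmap = ...............

after create(b) → b:[0]  free=[F..............]
after create(c) → b:[0], c:[1]  free=[FF.............]
after append(c, 3) → b:[0], c:[1, 2, 3, 4]  free=[FFFFF..........]
after unlink(b) → c:[1, 2, 3, 4]  free=[.FFFF..........]
after append(c, 2) → c:[1, 2, 3, 4, 0, 5]  free=[FFFFFF.........]
after unlink(c) →   free=[...............]
after create(a) → a:[0]  free=[F..............]
after unlink(a) →   free=[...............]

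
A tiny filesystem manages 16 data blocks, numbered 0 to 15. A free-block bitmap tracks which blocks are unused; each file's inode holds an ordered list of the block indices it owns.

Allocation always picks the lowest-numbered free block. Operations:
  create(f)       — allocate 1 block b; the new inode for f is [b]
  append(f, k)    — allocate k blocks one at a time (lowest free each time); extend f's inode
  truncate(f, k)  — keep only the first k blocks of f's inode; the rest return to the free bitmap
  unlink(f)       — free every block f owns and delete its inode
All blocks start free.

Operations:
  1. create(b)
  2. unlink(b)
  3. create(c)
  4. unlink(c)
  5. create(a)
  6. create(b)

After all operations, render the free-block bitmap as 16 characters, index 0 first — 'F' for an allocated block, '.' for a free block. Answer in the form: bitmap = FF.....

bitmap = FF..............

[1] create(b) — b=0 (map F...............)
[2] unlink(b) —  (map ................)
[3] create(c) — c=0 (map F...............)
[4] unlink(c) —  (map ................)
[5] create(a) — a=0 (map F...............)
[6] create(b) — a=0 b=1 (map FF..............)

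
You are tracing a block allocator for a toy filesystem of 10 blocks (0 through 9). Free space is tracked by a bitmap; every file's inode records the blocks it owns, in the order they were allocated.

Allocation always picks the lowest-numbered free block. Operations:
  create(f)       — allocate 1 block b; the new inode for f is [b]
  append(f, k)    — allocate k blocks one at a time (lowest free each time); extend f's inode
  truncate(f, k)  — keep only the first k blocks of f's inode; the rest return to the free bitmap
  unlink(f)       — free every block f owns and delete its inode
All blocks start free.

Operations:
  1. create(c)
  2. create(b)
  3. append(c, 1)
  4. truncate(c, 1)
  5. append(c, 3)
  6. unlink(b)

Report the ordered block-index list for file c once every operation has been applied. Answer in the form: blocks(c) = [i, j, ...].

  1. create(c)  ⇒  F.........  {c→[0]}
  2. create(b)  ⇒  FF........  {b→[1]; c→[0]}
  3. append(c, 1)  ⇒  FFF.......  {b→[1]; c→[0, 2]}
  4. truncate(c, 1)  ⇒  FF........  {b→[1]; c→[0]}
  5. append(c, 3)  ⇒  FFFFF.....  {b→[1]; c→[0, 2, 3, 4]}
  6. unlink(b)  ⇒  F.FFF.....  {c→[0, 2, 3, 4]}

blocks(c) = [0, 2, 3, 4]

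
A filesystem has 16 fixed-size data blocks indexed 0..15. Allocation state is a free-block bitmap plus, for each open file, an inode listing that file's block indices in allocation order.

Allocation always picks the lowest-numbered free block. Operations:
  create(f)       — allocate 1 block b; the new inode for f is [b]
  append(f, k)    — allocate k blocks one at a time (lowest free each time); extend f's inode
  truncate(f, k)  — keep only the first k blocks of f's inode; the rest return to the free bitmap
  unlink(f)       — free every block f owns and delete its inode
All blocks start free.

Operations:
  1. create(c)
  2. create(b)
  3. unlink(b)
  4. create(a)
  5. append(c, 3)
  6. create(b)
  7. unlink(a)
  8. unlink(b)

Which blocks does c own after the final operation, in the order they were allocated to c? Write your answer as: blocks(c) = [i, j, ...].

  1. create(c)  ⇒  F...............  {c→[0]}
  2. create(b)  ⇒  FF..............  {b→[1]; c→[0]}
  3. unlink(b)  ⇒  F...............  {c→[0]}
  4. create(a)  ⇒  FF..............  {a→[1]; c→[0]}
  5. append(c, 3)  ⇒  FFFFF...........  {a→[1]; c→[0, 2, 3, 4]}
  6. create(b)  ⇒  FFFFFF..........  {a→[1]; b→[5]; c→[0, 2, 3, 4]}
  7. unlink(a)  ⇒  F.FFFF..........  {b→[5]; c→[0, 2, 3, 4]}
  8. unlink(b)  ⇒  F.FFF...........  {c→[0, 2, 3, 4]}

blocks(c) = [0, 2, 3, 4]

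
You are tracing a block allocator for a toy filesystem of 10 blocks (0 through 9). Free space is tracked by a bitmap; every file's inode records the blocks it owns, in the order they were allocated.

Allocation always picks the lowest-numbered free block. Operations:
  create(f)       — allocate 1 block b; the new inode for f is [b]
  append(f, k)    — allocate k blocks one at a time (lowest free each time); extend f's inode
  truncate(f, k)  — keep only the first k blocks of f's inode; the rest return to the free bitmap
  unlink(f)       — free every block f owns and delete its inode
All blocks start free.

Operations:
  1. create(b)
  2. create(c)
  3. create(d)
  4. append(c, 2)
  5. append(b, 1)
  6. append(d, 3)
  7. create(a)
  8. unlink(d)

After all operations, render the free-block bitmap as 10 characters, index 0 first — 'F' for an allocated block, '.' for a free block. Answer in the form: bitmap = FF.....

bitmap = FF.FFF...F

  1. create(b)  ⇒  F.........  {b→[0]}
  2. create(c)  ⇒  FF........  {b→[0]; c→[1]}
  3. create(d)  ⇒  FFF.......  {b→[0]; c→[1]; d→[2]}
  4. append(c, 2)  ⇒  FFFFF.....  {b→[0]; c→[1, 3, 4]; d→[2]}
  5. append(b, 1)  ⇒  FFFFFF....  {b→[0, 5]; c→[1, 3, 4]; d→[2]}
  6. append(d, 3)  ⇒  FFFFFFFFF.  {b→[0, 5]; c→[1, 3, 4]; d→[2, 6, 7, 8]}
  7. create(a)  ⇒  FFFFFFFFFF  {a→[9]; b→[0, 5]; c→[1, 3, 4]; d→[2, 6, 7, 8]}
  8. unlink(d)  ⇒  FF.FFF...F  {a→[9]; b→[0, 5]; c→[1, 3, 4]}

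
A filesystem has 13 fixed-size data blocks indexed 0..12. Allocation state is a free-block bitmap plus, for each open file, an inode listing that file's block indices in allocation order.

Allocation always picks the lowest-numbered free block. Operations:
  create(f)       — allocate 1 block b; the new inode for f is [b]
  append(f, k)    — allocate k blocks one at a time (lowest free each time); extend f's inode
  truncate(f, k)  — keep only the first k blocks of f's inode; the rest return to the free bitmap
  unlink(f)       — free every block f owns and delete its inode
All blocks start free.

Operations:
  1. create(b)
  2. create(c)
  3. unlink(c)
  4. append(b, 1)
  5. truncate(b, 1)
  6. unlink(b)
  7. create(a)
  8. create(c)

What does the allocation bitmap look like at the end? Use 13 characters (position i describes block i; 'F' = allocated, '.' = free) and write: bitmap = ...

after create(b) → b:[0]  free=[F............]
after create(c) → b:[0], c:[1]  free=[FF...........]
after unlink(c) → b:[0]  free=[F............]
after append(b, 1) → b:[0, 1]  free=[FF...........]
after truncate(b, 1) → b:[0]  free=[F............]
after unlink(b) →   free=[.............]
after create(a) → a:[0]  free=[F............]
after create(c) → a:[0], c:[1]  free=[FF...........]

bitmap = FF...........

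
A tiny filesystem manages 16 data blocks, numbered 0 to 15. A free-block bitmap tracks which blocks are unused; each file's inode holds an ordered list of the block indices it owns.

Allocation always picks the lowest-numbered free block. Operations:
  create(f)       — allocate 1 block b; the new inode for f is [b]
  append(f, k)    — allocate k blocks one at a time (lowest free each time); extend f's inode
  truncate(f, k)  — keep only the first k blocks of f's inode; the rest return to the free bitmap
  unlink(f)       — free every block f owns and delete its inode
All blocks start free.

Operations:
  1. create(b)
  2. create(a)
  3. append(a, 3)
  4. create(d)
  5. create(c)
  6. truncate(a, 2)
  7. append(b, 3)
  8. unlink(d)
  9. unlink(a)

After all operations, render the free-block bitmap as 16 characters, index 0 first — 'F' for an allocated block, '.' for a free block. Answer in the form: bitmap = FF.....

  1. create(b)  ⇒  F...............  {b→[0]}
  2. create(a)  ⇒  FF..............  {a→[1]; b→[0]}
  3. append(a, 3)  ⇒  FFFFF...........  {a→[1, 2, 3, 4]; b→[0]}
  4. create(d)  ⇒  FFFFFF..........  {a→[1, 2, 3, 4]; b→[0]; d→[5]}
  5. create(c)  ⇒  FFFFFFF.........  {a→[1, 2, 3, 4]; b→[0]; c→[6]; d→[5]}
  6. truncate(a, 2)  ⇒  FFF..FF.........  {a→[1, 2]; b→[0]; c→[6]; d→[5]}
  7. append(b, 3)  ⇒  FFFFFFFF........  {a→[1, 2]; b→[0, 3, 4, 7]; c→[6]; d→[5]}
  8. unlink(d)  ⇒  FFFFF.FF........  {a→[1, 2]; b→[0, 3, 4, 7]; c→[6]}
  9. unlink(a)  ⇒  F..FF.FF........  {b→[0, 3, 4, 7]; c→[6]}

bitmap = F..FF.FF........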